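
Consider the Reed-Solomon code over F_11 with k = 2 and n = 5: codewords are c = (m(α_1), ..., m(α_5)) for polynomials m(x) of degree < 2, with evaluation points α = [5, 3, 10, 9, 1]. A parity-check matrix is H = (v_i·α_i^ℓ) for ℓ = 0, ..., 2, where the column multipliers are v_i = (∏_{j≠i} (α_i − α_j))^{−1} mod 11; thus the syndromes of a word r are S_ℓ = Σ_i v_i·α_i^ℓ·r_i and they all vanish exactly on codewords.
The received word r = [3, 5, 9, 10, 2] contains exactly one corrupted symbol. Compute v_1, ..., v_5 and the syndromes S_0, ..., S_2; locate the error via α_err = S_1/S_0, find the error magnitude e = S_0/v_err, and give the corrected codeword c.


S = (7, 7, 7), error at position 5, error magnitude e = 6, c = [3, 5, 9, 10, 7].

Step 1: column multipliers v_i = (∏_{j≠i}(α_i − α_j))^{−1} mod 11.
  i = 1 (α = 5): (5−3)(5−10)(5−9)(5−1) = 2·(−5)·(−4)·4 = 160 ≡ 6, so v_1 = 6^{−1} = 2 (mod 11).
  i = 2 (α = 3): (3−5)(3−10)(3−9)(3−1) = (−2)·(−7)·(−6)·2 = −168 ≡ 8, so v_2 = 8^{−1} = 7 (mod 11).
  i = 3 (α = 10): (10−5)(10−3)(10−9)(10−1) = 5·7·1·9 = 315 ≡ 7, so v_3 = 7^{−1} = 8 (mod 11).
  i = 4 (α = 9): (9−5)(9−3)(9−10)(9−1) = 4·6·(−1)·8 = −192 ≡ 6, so v_4 = 6^{−1} = 2 (mod 11).
  i = 5 (α = 1): (1−5)(1−3)(1−10)(1−9) = (−4)·(−2)·(−9)·(−8) = 576 ≡ 4, so v_5 = 4^{−1} = 3 (mod 11).
  v = [2, 7, 8, 2, 3].
Step 2: syndromes of r = [3, 5, 9, 10, 2] (all sums mod 11).
  S_0 = Σ v_i r_i = 2·3 + 7·5 + 8·9 + 2·10 + 3·2 = 139 ≡ 7.
  S_1 = Σ v_i α_i r_i = 2·5·3 + 7·3·5 + 8·10·9 + 2·9·10 + 3·1·2 = 1041 ≡ 7.
  α_i^2 mod 11 = [3, 9, 1, 4, 1].
  S_2 = Σ v_i α_i^2 r_i = 2·3·3 + 7·9·5 + 8·1·9 + 2·4·10 + 3·1·2 = 491 ≡ 7.
  S = (7, 7, 7) ≠ 0, so r is not a codeword (an error is present).
Step 3: locate the error. For a single error e at position i, S_ℓ = v_i·e·α_i^ℓ, so α_err = S_1/S_0.
  S_0^{−1} = 7^{−1} = 8 (mod 11), so α_err = 7·8 = 56 ≡ 1 = α_5. Error position i = 5.
  Consistency check: S_2/S_1 = 7·8 = 56 ≡ 1 = α_err ✓ (single-error assumption holds).
Step 4: error magnitude e = S_0/v_5 = S_0·∏_{j≠5}(α_5 − α_j) = 7·4 = 28 ≡ 6 (mod 11).
Step 5: correct position 5: c_5 = r_5 − e = 2 − 6 ≡ 7 (mod 11). Hence c = [3, 5, 9, 10, 7].
  Check: interpolating c through the α_i gives m(x) = 8 + 10·x (degree < 2) with m(α_i) = c_i for every i, so c is indeed a codeword.


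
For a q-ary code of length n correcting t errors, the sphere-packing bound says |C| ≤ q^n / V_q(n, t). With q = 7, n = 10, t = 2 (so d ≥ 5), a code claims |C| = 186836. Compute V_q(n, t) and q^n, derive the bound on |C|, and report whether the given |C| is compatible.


V_q(n, t) = 1681, q^n = 282475249, Hamming bound = 168040, |C| = 186836 > bound (violated).

Step 1: Compute V_q(n, t) = Σ_{j=0}^2 C(n, j) (q−1)^j.
  j = 0: C(10,0)·(6)^0 = 1·1 = 1.
  j = 1: C(10,1)·(6)^1 = 10·6 = 60.
  j = 2: C(10,2)·(6)^2 = 45·36 = 1620.
  V_q(n, t) = 1 + 60 + 1620 = 1681.
Step 2: q^n = 7^10 = 282475249.
Step 3: Hamming bound ⌊q^n / V_q(n,t)⌋ = ⌊282475249/1681⌋ = 168040.
Step 4: Compare |C| = 186836 to 168040: violated.
The claimed |C| lies above the Hamming bound, so no 7-ary code of length 10 with d ≥ 5 can have 186836 codewords.


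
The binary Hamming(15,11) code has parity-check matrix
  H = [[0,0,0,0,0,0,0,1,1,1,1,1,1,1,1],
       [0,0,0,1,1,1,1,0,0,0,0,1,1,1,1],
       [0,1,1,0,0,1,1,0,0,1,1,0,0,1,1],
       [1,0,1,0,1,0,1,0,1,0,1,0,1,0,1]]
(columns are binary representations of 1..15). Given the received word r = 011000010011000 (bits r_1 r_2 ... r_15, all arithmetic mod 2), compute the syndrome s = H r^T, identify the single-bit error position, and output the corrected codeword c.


s = (1, 1, 1, 0)^T, error position = 14, corrected codeword c = 011000010011010

Compute s = H r^T mod 2 one row at a time:
  s_1 = 1 + 0 + 0 + 1 + 1 + 0 + 0 + 0 = 3 ≡ 1 (mod 2).
  s_2 = 0 + 0 + 0 + 0 + 1 + 0 + 0 + 0 = 1 ≡ 1 (mod 2).
  s_3 = 1 + 1 + 0 + 0 + 0 + 1 + 0 + 0 = 3 ≡ 1 (mod 2).
  s_4 = 0 + 1 + 0 + 0 + 0 + 1 + 0 + 0 = 2 ≡ 0 (mod 2).
s = (1, 1, 1, 0)^T — this equals column 14 of H (binary 1110), so error is at position 14.
Correct: flip bit 14 of r = 011000010011000 to get c = 011000010011010.


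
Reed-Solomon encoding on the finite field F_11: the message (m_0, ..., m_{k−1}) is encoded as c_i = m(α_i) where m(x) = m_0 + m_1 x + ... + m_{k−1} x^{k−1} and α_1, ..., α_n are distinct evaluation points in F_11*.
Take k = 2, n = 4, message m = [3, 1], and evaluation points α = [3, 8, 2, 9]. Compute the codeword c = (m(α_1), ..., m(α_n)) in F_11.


c = [6, 0, 5, 1]

Message polynomial: m(x) = 3 + 1·x (mod 11).
For each evaluation point α_i, compute m(α_i) mod 11:
  α_1 = 3: Horner steps 1 → 6, so m(3) = 6.
  α_2 = 8: Horner steps 1 → 0, so m(8) = 0.
  α_3 = 2: Horner steps 1 → 5, so m(2) = 5.
  α_4 = 9: Horner steps 1 → 1, so m(9) = 1.
Codeword c = [6, 0, 5, 1] ∈ F_11^4.


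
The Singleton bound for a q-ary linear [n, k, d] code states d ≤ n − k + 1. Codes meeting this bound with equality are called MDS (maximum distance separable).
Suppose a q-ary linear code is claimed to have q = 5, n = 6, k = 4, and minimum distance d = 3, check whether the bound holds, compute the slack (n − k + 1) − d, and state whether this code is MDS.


Singleton RHS = n − k + 1 = 3, slack = 0, bound satisfied, MDS.

Singleton bound: d ≤ n − k + 1.
Here n = 6, k = 4, so n − k + 1 = 3.
Given d = 3, check d ≤ 3: YES.
Slack = (n − k + 1) − d = 0.
The code is MDS (slack = 0).
Description: the claimed parameters are [6, 4, 3]_5; such a code would be MDS (meets Singleton bound).


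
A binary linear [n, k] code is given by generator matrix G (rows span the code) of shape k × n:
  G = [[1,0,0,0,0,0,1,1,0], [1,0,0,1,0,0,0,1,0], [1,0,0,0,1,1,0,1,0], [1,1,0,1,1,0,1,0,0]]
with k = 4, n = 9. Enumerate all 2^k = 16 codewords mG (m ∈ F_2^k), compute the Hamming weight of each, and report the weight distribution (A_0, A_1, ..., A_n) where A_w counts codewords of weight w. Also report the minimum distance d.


Weight distribution: A_0 = 1, A_2 = 1, A_3 = 6, A_4 = 5, A_5 = 2, A_6 = 1. Minimum distance d = 2.

Enumerate all 2^4 = 16 messages m ∈ F_2^4.
For each, compute codeword c = mG in F_2^9, then tally its weight.
  m = 0000 → c = 000000000, weight = 0.
  m = 1000 → c = 100000110, weight = 3.
  m = 0100 → c = 100100010, weight = 3.
  m = 1100 → c = 000100100, weight = 2.
  m = 0010 → c = 100011010, weight = 4.
  m = 1010 → c = 000011100, weight = 3.
  m = 0110 → c = 000111000, weight = 3.
  m = 1110 → c = 100111110, weight = 6.
  m = 0001 → c = 110110100, weight = 5.
  m = 1001 → c = 010110010, weight = 4.
  m = 0101 → c = 010010110, weight = 4.
  m = 1101 → c = 110010000, weight = 3.
  m = 0011 → c = 010101110, weight = 5.
  m = 1011 → c = 110101000, weight = 4.
  m = 0111 → c = 110001100, weight = 4.
  m = 1111 → c = 010001010, weight = 3.
Tally weights:
  weight 0: 1 codewords.
  weight 2: 1 codewords.
  weight 3: 6 codewords.
  weight 4: 5 codewords.
  weight 5: 2 codewords.
  weight 6: 1 codewords.
Minimum distance d = smallest w > 0 with A_w > 0 = 2.
Sanity: Σ A_w = 16 = 2^4 = 16 ✓.


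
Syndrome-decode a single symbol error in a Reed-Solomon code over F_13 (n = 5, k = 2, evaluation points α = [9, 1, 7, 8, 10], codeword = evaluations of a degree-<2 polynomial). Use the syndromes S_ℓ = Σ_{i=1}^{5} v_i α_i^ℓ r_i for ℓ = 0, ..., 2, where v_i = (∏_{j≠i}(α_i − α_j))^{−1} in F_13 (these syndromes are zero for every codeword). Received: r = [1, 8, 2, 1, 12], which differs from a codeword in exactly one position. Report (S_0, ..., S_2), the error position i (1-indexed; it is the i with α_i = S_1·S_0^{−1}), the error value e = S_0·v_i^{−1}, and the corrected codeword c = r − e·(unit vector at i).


S = (4, 10, 12), error at position 1, error magnitude e = 1, c = [0, 8, 2, 1, 12].

Step 1: column multipliers v_i = (∏_{j≠i}(α_i − α_j))^{−1} mod 13.
  i = 1 (α = 9): (9−1)(9−7)(9−8)(9−10) = 8·2·1·(−1) = −16 ≡ 10, so v_1 = 10^{−1} = 4 (mod 13).
  i = 2 (α = 1): (1−9)(1−7)(1−8)(1−10) = (−8)·(−6)·(−7)·(−9) = 3024 ≡ 8, so v_2 = 8^{−1} = 5 (mod 13).
  i = 3 (α = 7): (7−9)(7−1)(7−8)(7−10) = (−2)·6·(−1)·(−3) = −36 ≡ 3, so v_3 = 3^{−1} = 9 (mod 13).
  i = 4 (α = 8): (8−9)(8−1)(8−7)(8−10) = (−1)·7·1·(−2) = 14 ≡ 1, so v_4 = 1^{−1} = 1 (mod 13).
  i = 5 (α = 10): (10−9)(10−1)(10−7)(10−8) = 1·9·3·2 = 54 ≡ 2, so v_5 = 2^{−1} = 7 (mod 13).
  v = [4, 5, 9, 1, 7].
Step 2: syndromes of r = [1, 8, 2, 1, 12] (all sums mod 13).
  S_0 = Σ v_i r_i = 4·1 + 5·8 + 9·2 + 1·1 + 7·12 = 147 ≡ 4.
  S_1 = Σ v_i α_i r_i = 4·9·1 + 5·1·8 + 9·7·2 + 1·8·1 + 7·10·12 = 1050 ≡ 10.
  α_i^2 mod 13 = [3, 1, 10, 12, 9].
  S_2 = Σ v_i α_i^2 r_i = 4·3·1 + 5·1·8 + 9·10·2 + 1·12·1 + 7·9·12 = 1000 ≡ 12.
  S = (4, 10, 12) ≠ 0, so r is not a codeword (an error is present).
Step 3: locate the error. For a single error e at position i, S_ℓ = v_i·e·α_i^ℓ, so α_err = S_1/S_0.
  S_0^{−1} = 4^{−1} = 10 (mod 13), so α_err = 10·10 = 100 ≡ 9 = α_1. Error position i = 1.
  Consistency check: S_2/S_1 = 12·4 = 48 ≡ 9 = α_err ✓ (single-error assumption holds).
Step 4: error magnitude e = S_0/v_1 = S_0·∏_{j≠1}(α_1 − α_j) = 4·10 = 40 ≡ 1 (mod 13).
Step 5: correct position 1: c_1 = r_1 − e = 1 − 1 ≡ 0 (mod 13). Hence c = [0, 8, 2, 1, 12].
  Check: interpolating c through the α_i gives m(x) = 9 + 12·x (degree < 2) with m(α_i) = c_i for every i, so c is indeed a codeword.


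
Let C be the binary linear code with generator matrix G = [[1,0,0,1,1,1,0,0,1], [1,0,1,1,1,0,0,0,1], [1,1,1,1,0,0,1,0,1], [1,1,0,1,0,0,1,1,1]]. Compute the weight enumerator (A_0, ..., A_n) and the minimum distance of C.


Weight distribution: A_0 = 1, A_2 = 3, A_3 = 1, A_5 = 6, A_6 = 3, A_7 = 1, A_8 = 1. Minimum distance d = 2.

Enumerate all 2^4 = 16 messages m ∈ F_2^4.
For each, compute codeword c = mG in F_2^9, then tally its weight.
  m = 0000 → c = 000000000, weight = 0.
  m = 1000 → c = 100111001, weight = 5.
  m = 0100 → c = 101110001, weight = 5.
  m = 1100 → c = 001001000, weight = 2.
  m = 0010 → c = 111100101, weight = 6.
  m = 1010 → c = 011011100, weight = 5.
  m = 0110 → c = 010010100, weight = 3.
  m = 1110 → c = 110101101, weight = 6.
  m = 0001 → c = 110100111, weight = 6.
  m = 1001 → c = 010011110, weight = 5.
  m = 0101 → c = 011010110, weight = 5.
  m = 1101 → c = 111101111, weight = 8.
  m = 0011 → c = 001000010, weight = 2.
  m = 1011 → c = 101111011, weight = 7.
  m = 0111 → c = 100110011, weight = 5.
  m = 1111 → c = 000001010, weight = 2.
Tally weights:
  weight 0: 1 codewords.
  weight 2: 3 codewords.
  weight 3: 1 codewords.
  weight 5: 6 codewords.
  weight 6: 3 codewords.
  weight 7: 1 codewords.
  weight 8: 1 codewords.
Minimum distance d = smallest w > 0 with A_w > 0 = 2.
Sanity: Σ A_w = 16 = 2^4 = 16 ✓.


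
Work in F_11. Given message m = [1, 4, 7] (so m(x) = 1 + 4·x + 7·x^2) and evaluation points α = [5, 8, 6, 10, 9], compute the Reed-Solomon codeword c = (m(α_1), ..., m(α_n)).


c = [9, 8, 2, 4, 10]

Message polynomial: m(x) = 1 + 4·x + 7·x^2 (mod 11).
For each evaluation point α_i, compute m(α_i) mod 11:
  α_1 = 5: Horner steps 7 → 6 → 9, so m(5) = 9.
  α_2 = 8: Horner steps 7 → 5 → 8, so m(8) = 8.
  α_3 = 6: Horner steps 7 → 2 → 2, so m(6) = 2.
  α_4 = 10: Horner steps 7 → 8 → 4, so m(10) = 4.
  α_5 = 9: Horner steps 7 → 1 → 10, so m(9) = 10.
Codeword c = [9, 8, 2, 4, 10] ∈ F_11^5.


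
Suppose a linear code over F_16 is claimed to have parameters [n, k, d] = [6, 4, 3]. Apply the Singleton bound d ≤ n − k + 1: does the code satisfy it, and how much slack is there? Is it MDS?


Singleton RHS = n − k + 1 = 3, slack = 0, bound satisfied, MDS.

Singleton bound: d ≤ n − k + 1.
Here n = 6, k = 4, so n − k + 1 = 3.
Given d = 3, check d ≤ 3: YES.
Slack = (n − k + 1) − d = 0.
The code is MDS (slack = 0).
Description: the claimed parameters are [6, 4, 3]_16; such a code would be MDS (meets Singleton bound).


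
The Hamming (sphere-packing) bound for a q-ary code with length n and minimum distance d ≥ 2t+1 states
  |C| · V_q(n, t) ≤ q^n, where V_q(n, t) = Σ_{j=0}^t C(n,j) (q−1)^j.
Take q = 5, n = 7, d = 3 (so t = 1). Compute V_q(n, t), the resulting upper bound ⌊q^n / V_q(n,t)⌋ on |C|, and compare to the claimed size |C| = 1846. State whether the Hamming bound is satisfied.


V_q(n, t) = 29, q^n = 78125, Hamming bound = 2693, |C| = 1846 ≤ bound (satisfied).

Step 1: Compute V_q(n, t) = Σ_{j=0}^1 C(n, j) (q−1)^j.
  j = 0: C(7,0)·(4)^0 = 1·1 = 1.
  j = 1: C(7,1)·(4)^1 = 7·4 = 28.
  V_q(n, t) = 1 + 28 = 29.
Step 2: q^n = 5^7 = 78125.
Step 3: Hamming bound ⌊q^n / V_q(n,t)⌋ = ⌊78125/29⌋ = 2693.
Step 4: Compare |C| = 1846 to 2693: satisfied.
The claimed |C| lies below the Hamming bound.


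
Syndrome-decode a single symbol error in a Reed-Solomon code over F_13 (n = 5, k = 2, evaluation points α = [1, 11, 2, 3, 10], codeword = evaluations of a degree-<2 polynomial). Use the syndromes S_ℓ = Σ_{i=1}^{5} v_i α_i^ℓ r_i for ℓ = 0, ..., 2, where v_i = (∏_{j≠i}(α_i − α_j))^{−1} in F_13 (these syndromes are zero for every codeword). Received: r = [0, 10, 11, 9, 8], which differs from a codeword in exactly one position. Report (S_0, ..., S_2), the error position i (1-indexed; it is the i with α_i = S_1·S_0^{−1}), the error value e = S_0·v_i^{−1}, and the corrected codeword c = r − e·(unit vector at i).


S = (6, 1, 11), error at position 2, error magnitude e = 4, c = [0, 6, 11, 9, 8].

Step 1: column multipliers v_i = (∏_{j≠i}(α_i − α_j))^{−1} mod 13.
  i = 1 (α = 1): (1−11)(1−2)(1−3)(1−10) = (−10)·(−1)·(−2)·(−9) = 180 ≡ 11, so v_1 = 11^{−1} = 6 (mod 13).
  i = 2 (α = 11): (11−1)(11−2)(11−3)(11−10) = 10·9·8·1 = 720 ≡ 5, so v_2 = 5^{−1} = 8 (mod 13).
  i = 3 (α = 2): (2−1)(2−11)(2−3)(2−10) = 1·(−9)·(−1)·(−8) = −72 ≡ 6, so v_3 = 6^{−1} = 11 (mod 13).
  i = 4 (α = 3): (3−1)(3−11)(3−2)(3−10) = 2·(−8)·1·(−7) = 112 ≡ 8, so v_4 = 8^{−1} = 5 (mod 13).
  i = 5 (α = 10): (10−1)(10−11)(10−2)(10−3) = 9·(−1)·8·7 = −504 ≡ 3, so v_5 = 3^{−1} = 9 (mod 13).
  v = [6, 8, 11, 5, 9].
Step 2: syndromes of r = [0, 10, 11, 9, 8] (all sums mod 13).
  S_0 = Σ v_i r_i = 6·0 + 8·10 + 11·11 + 5·9 + 9·8 = 318 ≡ 6.
  S_1 = Σ v_i α_i r_i = 6·1·0 + 8·11·10 + 11·2·11 + 5·3·9 + 9·10·8 = 1977 ≡ 1.
  α_i^2 mod 13 = [1, 4, 4, 9, 9].
  S_2 = Σ v_i α_i^2 r_i = 6·1·0 + 8·4·10 + 11·4·11 + 5·9·9 + 9·9·8 = 1857 ≡ 11.
  S = (6, 1, 11) ≠ 0, so r is not a codeword (an error is present).
Step 3: locate the error. For a single error e at position i, S_ℓ = v_i·e·α_i^ℓ, so α_err = S_1/S_0.
  S_0^{−1} = 6^{−1} = 11 (mod 13), so α_err = 1·11 = 11 ≡ 11 = α_2. Error position i = 2.
  Consistency check: S_2/S_1 = 11·1 = 11 ≡ 11 = α_err ✓ (single-error assumption holds).
Step 4: error magnitude e = S_0/v_2 = S_0·∏_{j≠2}(α_2 − α_j) = 6·5 = 30 ≡ 4 (mod 13).
Step 5: correct position 2: c_2 = r_2 − e = 10 − 4 ≡ 6 (mod 13). Hence c = [0, 6, 11, 9, 8].
  Check: interpolating c through the α_i gives m(x) = 2 + 11·x (degree < 2) with m(α_i) = c_i for every i, so c is indeed a codeword.


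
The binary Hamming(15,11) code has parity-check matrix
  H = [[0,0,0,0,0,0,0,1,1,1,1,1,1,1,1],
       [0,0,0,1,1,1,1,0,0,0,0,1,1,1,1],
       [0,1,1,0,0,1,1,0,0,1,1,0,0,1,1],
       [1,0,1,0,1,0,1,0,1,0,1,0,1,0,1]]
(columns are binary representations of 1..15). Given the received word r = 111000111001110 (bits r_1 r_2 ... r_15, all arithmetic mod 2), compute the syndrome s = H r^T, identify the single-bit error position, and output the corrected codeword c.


s = (1, 0, 0, 1)^T, error position = 9, corrected codeword c = 111000110001110

Compute s = H r^T mod 2 one row at a time:
  s_1 = 1 + 1 + 0 + 0 + 1 + 1 + 1 + 0 = 5 ≡ 1 (mod 2).
  s_2 = 0 + 0 + 0 + 1 + 1 + 1 + 1 + 0 = 4 ≡ 0 (mod 2).
  s_3 = 1 + 1 + 0 + 1 + 0 + 0 + 1 + 0 = 4 ≡ 0 (mod 2).
  s_4 = 1 + 1 + 0 + 1 + 1 + 0 + 1 + 0 = 5 ≡ 1 (mod 2).
s = (1, 0, 0, 1)^T — this equals column 9 of H (binary 1001), so error is at position 9.
Correct: flip bit 9 of r = 111000111001110 to get c = 111000110001110.


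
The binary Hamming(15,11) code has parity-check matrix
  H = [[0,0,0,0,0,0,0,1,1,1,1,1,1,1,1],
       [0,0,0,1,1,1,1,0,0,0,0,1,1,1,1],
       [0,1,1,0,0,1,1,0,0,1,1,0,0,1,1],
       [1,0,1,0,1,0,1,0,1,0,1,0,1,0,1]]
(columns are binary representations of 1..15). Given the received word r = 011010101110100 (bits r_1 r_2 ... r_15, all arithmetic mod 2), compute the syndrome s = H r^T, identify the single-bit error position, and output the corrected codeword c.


s = (0, 1, 1, 0)^T, error position = 6, corrected codeword c = 011011101110100

Compute s = H r^T mod 2 one row at a time:
  s_1 = 0 + 1 + 1 + 1 + 0 + 1 + 0 + 0 = 4 ≡ 0 (mod 2).
  s_2 = 0 + 1 + 0 + 1 + 0 + 1 + 0 + 0 = 3 ≡ 1 (mod 2).
  s_3 = 1 + 1 + 0 + 1 + 1 + 1 + 0 + 0 = 5 ≡ 1 (mod 2).
  s_4 = 0 + 1 + 1 + 1 + 1 + 1 + 1 + 0 = 6 ≡ 0 (mod 2).
s = (0, 1, 1, 0)^T — this equals column 6 of H (binary 0110), so error is at position 6.
Correct: flip bit 6 of r = 011010101110100 to get c = 011011101110100.


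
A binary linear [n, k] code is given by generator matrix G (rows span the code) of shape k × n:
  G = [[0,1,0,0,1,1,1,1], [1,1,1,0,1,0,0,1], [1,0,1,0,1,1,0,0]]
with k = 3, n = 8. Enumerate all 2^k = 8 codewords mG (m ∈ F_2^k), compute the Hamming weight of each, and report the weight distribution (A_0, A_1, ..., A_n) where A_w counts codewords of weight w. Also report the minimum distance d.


Weight distribution: A_0 = 1, A_2 = 1, A_3 = 1, A_4 = 2, A_5 = 3. Minimum distance d = 2.

Enumerate all 2^3 = 8 messages m ∈ F_2^3.
For each, compute codeword c = mG in F_2^8, then tally its weight.
  m = 000 → c = 00000000, weight = 0.
  m = 100 → c = 01001111, weight = 5.
  m = 010 → c = 11101001, weight = 5.
  m = 110 → c = 10100110, weight = 4.
  m = 001 → c = 10101100, weight = 4.
  m = 101 → c = 11100011, weight = 5.
  m = 011 → c = 01000101, weight = 3.
  m = 111 → c = 00001010, weight = 2.
Tally weights:
  weight 0: 1 codewords.
  weight 2: 1 codewords.
  weight 3: 1 codewords.
  weight 4: 2 codewords.
  weight 5: 3 codewords.
Minimum distance d = smallest w > 0 with A_w > 0 = 2.
Sanity: Σ A_w = 8 = 2^3 = 8 ✓.


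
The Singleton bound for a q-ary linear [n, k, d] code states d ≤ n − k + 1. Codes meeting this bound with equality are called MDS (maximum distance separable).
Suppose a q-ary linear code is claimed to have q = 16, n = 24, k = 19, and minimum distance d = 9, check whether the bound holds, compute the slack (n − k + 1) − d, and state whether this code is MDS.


Singleton RHS = n − k + 1 = 6, slack = -3, bound violated (no such code; not MDS).

Singleton bound: d ≤ n − k + 1.
Here n = 24, k = 19, so n − k + 1 = 6.
Given d = 9, check d ≤ 6: NO.
Slack = (n − k + 1) − d = -3.
The slack is negative: d = 9 exceeds n − k + 1 = 6 by 3, so the Singleton bound is violated and no linear [24, 19, 9]_16 code can exist. In particular it is not MDS (MDS requires d = n − k + 1 exactly).
Description: the claimed parameters are [24, 19, 9]_16; such a code would be impossible (violates the Singleton bound).


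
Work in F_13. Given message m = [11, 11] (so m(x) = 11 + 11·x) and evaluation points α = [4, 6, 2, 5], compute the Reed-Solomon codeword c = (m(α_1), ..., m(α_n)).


c = [3, 12, 7, 1]

Message polynomial: m(x) = 11 + 11·x (mod 13).
For each evaluation point α_i, compute m(α_i) mod 13:
  α_1 = 4: Horner steps 11 → 3, so m(4) = 3.
  α_2 = 6: Horner steps 11 → 12, so m(6) = 12.
  α_3 = 2: Horner steps 11 → 7, so m(2) = 7.
  α_4 = 5: Horner steps 11 → 1, so m(5) = 1.
Codeword c = [3, 12, 7, 1] ∈ F_13^4.


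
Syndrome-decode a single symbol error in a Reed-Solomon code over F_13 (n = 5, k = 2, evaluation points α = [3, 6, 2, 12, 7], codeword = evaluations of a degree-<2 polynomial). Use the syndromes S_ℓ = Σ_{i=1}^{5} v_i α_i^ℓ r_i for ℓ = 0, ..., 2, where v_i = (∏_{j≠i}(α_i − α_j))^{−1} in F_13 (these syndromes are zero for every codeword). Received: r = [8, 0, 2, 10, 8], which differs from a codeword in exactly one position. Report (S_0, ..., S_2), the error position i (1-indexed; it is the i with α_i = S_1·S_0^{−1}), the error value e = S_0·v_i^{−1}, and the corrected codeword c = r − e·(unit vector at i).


S = (7, 10, 5), error at position 5, error magnitude e = 2, c = [8, 0, 2, 10, 6].

Step 1: column multipliers v_i = (∏_{j≠i}(α_i − α_j))^{−1} mod 13.
  i = 1 (α = 3): (3−6)(3−2)(3−12)(3−7) = (−3)·1·(−9)·(−4) = −108 ≡ 9, so v_1 = 9^{−1} = 3 (mod 13).
  i = 2 (α = 6): (6−3)(6−2)(6−12)(6−7) = 3·4·(−6)·(−1) = 72 ≡ 7, so v_2 = 7^{−1} = 2 (mod 13).
  i = 3 (α = 2): (2−3)(2−6)(2−12)(2−7) = (−1)·(−4)·(−10)·(−5) = 200 ≡ 5, so v_3 = 5^{−1} = 8 (mod 13).
  i = 4 (α = 12): (12−3)(12−6)(12−2)(12−7) = 9·6·10·5 = 2700 ≡ 9, so v_4 = 9^{−1} = 3 (mod 13).
  i = 5 (α = 7): (7−3)(7−6)(7−2)(7−12) = 4·1·5·(−5) = −100 ≡ 4, so v_5 = 4^{−1} = 10 (mod 13).
  v = [3, 2, 8, 3, 10].
Step 2: syndromes of r = [8, 0, 2, 10, 8] (all sums mod 13).
  S_0 = Σ v_i r_i = 3·8 + 2·0 + 8·2 + 3·10 + 10·8 = 150 ≡ 7.
  S_1 = Σ v_i α_i r_i = 3·3·8 + 2·6·0 + 8·2·2 + 3·12·10 + 10·7·8 = 1024 ≡ 10.
  α_i^2 mod 13 = [9, 10, 4, 1, 10].
  S_2 = Σ v_i α_i^2 r_i = 3·9·8 + 2·10·0 + 8·4·2 + 3·1·10 + 10·10·8 = 1110 ≡ 5.
  S = (7, 10, 5) ≠ 0, so r is not a codeword (an error is present).
Step 3: locate the error. For a single error e at position i, S_ℓ = v_i·e·α_i^ℓ, so α_err = S_1/S_0.
  S_0^{−1} = 7^{−1} = 2 (mod 13), so α_err = 10·2 = 20 ≡ 7 = α_5. Error position i = 5.
  Consistency check: S_2/S_1 = 5·4 = 20 ≡ 7 = α_err ✓ (single-error assumption holds).
Step 4: error magnitude e = S_0/v_5 = S_0·∏_{j≠5}(α_5 − α_j) = 7·4 = 28 ≡ 2 (mod 13).
Step 5: correct position 5: c_5 = r_5 − e = 8 − 2 ≡ 6 (mod 13). Hence c = [8, 0, 2, 10, 6].
  Check: interpolating c through the α_i gives m(x) = 3 + 6·x (degree < 2) with m(α_i) = c_i for every i, so c is indeed a codeword.


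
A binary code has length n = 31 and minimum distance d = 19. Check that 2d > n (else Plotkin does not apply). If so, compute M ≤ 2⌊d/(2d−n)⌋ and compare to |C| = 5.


Plotkin bound M ≤ 4; given |C| = 5 > bound (violated).

Check applicability: 2d = 38, n = 31.
2d − n = 7 > 0, so Plotkin applies.
Compute d/(2d−n) = 19/7 ≈ 2.7143.
⌊d/(2d−n)⌋ = 2.
Plotkin bound: M ≤ 2·2 = 4.
Given |C| = 5, check: VIOLATED.
This |C| is above the Plotkin bound, so no binary code with n = 31, d = 19 and 5 codewords exists.


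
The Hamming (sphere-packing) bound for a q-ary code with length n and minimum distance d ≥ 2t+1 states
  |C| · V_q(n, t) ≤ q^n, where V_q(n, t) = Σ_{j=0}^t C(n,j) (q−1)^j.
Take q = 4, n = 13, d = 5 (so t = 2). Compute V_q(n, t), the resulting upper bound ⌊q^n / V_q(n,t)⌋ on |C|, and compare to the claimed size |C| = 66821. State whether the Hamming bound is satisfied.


V_q(n, t) = 742, q^n = 67108864, Hamming bound = 90443, |C| = 66821 ≤ bound (satisfied).

Step 1: Compute V_q(n, t) = Σ_{j=0}^2 C(n, j) (q−1)^j.
  j = 0: C(13,0)·(3)^0 = 1·1 = 1.
  j = 1: C(13,1)·(3)^1 = 13·3 = 39.
  j = 2: C(13,2)·(3)^2 = 78·9 = 702.
  V_q(n, t) = 1 + 39 + 702 = 742.
Step 2: q^n = 4^13 = 67108864.
Step 3: Hamming bound ⌊q^n / V_q(n,t)⌋ = ⌊67108864/742⌋ = 90443.
Step 4: Compare |C| = 66821 to 90443: satisfied.
The claimed |C| lies below the Hamming bound.


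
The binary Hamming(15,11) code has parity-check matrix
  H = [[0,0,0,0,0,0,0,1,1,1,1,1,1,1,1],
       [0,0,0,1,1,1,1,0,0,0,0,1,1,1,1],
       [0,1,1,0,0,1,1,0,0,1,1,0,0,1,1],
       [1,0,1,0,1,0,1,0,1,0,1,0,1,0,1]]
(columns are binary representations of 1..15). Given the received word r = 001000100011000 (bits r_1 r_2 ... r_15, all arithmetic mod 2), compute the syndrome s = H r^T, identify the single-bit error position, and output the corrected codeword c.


s = (0, 0, 1, 1)^T, error position = 3, corrected codeword c = 000000100011000

Compute s = H r^T mod 2 one row at a time:
  s_1 = 0 + 0 + 0 + 1 + 1 + 0 + 0 + 0 = 2 ≡ 0 (mod 2).
  s_2 = 0 + 0 + 0 + 1 + 1 + 0 + 0 + 0 = 2 ≡ 0 (mod 2).
  s_3 = 0 + 1 + 0 + 1 + 0 + 1 + 0 + 0 = 3 ≡ 1 (mod 2).
  s_4 = 0 + 1 + 0 + 1 + 0 + 1 + 0 + 0 = 3 ≡ 1 (mod 2).
s = (0, 0, 1, 1)^T — this equals column 3 of H (binary 0011), so error is at position 3.
Correct: flip bit 3 of r = 001000100011000 to get c = 000000100011000.


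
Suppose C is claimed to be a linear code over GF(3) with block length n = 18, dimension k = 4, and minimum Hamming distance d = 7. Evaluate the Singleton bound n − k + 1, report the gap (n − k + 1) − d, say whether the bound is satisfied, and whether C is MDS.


Singleton RHS = n − k + 1 = 15, slack = 8, bound satisfied, not MDS.

Singleton bound: d ≤ n − k + 1.
Here n = 18, k = 4, so n − k + 1 = 15.
Given d = 7, check d ≤ 15: YES.
Slack = (n − k + 1) − d = 8.
The code is NOT MDS (slack = 8 > 0).
Description: the claimed parameters are [18, 4, 7]_3; such a code would be non-MDS.


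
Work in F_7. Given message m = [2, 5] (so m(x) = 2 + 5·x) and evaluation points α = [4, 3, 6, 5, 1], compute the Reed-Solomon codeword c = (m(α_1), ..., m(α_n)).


c = [1, 3, 4, 6, 0]

Message polynomial: m(x) = 2 + 5·x (mod 7).
For each evaluation point α_i, compute m(α_i) mod 7:
  α_1 = 4: Horner steps 5 → 1, so m(4) = 1.
  α_2 = 3: Horner steps 5 → 3, so m(3) = 3.
  α_3 = 6: Horner steps 5 → 4, so m(6) = 4.
  α_4 = 5: Horner steps 5 → 6, so m(5) = 6.
  α_5 = 1: Horner steps 5 → 0, so m(1) = 0.
Codeword c = [1, 3, 4, 6, 0] ∈ F_7^5.


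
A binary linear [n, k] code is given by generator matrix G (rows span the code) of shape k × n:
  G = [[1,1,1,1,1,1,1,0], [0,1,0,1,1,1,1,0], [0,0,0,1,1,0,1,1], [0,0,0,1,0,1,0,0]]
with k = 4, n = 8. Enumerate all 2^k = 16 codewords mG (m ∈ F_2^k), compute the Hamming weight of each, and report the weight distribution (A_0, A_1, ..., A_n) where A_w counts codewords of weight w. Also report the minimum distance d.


Weight distribution: A_0 = 1, A_2 = 2, A_3 = 3, A_4 = 3, A_5 = 4, A_6 = 2, A_7 = 1. Minimum distance d = 2.

Enumerate all 2^4 = 16 messages m ∈ F_2^4.
For each, compute codeword c = mG in F_2^8, then tally its weight.
  m = 0000 → c = 00000000, weight = 0.
  m = 1000 → c = 11111110, weight = 7.
  m = 0100 → c = 01011110, weight = 5.
  m = 1100 → c = 10100000, weight = 2.
  m = 0010 → c = 00011011, weight = 4.
  m = 1010 → c = 11100101, weight = 5.
  m = 0110 → c = 01000101, weight = 3.
  m = 1110 → c = 10111011, weight = 6.
  m = 0001 → c = 00010100, weight = 2.
  m = 1001 → c = 11101010, weight = 5.
  m = 0101 → c = 01001010, weight = 3.
  m = 1101 → c = 10110100, weight = 4.
  m = 0011 → c = 00001111, weight = 4.
  m = 1011 → c = 11110001, weight = 5.
  m = 0111 → c = 01010001, weight = 3.
  m = 1111 → c = 10101111, weight = 6.
Tally weights:
  weight 0: 1 codewords.
  weight 2: 2 codewords.
  weight 3: 3 codewords.
  weight 4: 3 codewords.
  weight 5: 4 codewords.
  weight 6: 2 codewords.
  weight 7: 1 codewords.
Minimum distance d = smallest w > 0 with A_w > 0 = 2.
Sanity: Σ A_w = 16 = 2^4 = 16 ✓.


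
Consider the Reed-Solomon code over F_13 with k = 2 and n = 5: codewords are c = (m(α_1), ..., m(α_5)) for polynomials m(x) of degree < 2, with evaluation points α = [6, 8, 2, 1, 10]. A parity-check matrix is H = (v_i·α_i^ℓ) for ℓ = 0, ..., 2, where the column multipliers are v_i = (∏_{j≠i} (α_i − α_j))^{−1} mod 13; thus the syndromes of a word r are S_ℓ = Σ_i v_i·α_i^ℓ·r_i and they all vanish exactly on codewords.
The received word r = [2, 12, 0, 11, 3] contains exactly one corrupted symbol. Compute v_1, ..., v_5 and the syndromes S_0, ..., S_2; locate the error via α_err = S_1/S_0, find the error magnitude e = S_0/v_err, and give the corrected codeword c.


S = (5, 4, 11), error at position 1, error magnitude e = 7, c = [8, 12, 0, 11, 3].

Step 1: column multipliers v_i = (∏_{j≠i}(α_i − α_j))^{−1} mod 13.
  i = 1 (α = 6): (6−8)(6−2)(6−1)(6−10) = (−2)·4·5·(−4) = 160 ≡ 4, so v_1 = 4^{−1} = 10 (mod 13).
  i = 2 (α = 8): (8−6)(8−2)(8−1)(8−10) = 2·6·7·(−2) = −168 ≡ 1, so v_2 = 1^{−1} = 1 (mod 13).
  i = 3 (α = 2): (2−6)(2−8)(2−1)(2−10) = (−4)·(−6)·1·(−8) = −192 ≡ 3, so v_3 = 3^{−1} = 9 (mod 13).
  i = 4 (α = 1): (1−6)(1−8)(1−2)(1−10) = (−5)·(−7)·(−1)·(−9) = 315 ≡ 3, so v_4 = 3^{−1} = 9 (mod 13).
  i = 5 (α = 10): (10−6)(10−8)(10−2)(10−1) = 4·2·8·9 = 576 ≡ 4, so v_5 = 4^{−1} = 10 (mod 13).
  v = [10, 1, 9, 9, 10].
Step 2: syndromes of r = [2, 12, 0, 11, 3] (all sums mod 13).
  S_0 = Σ v_i r_i = 10·2 + 1·12 + 9·0 + 9·11 + 10·3 = 161 ≡ 5.
  S_1 = Σ v_i α_i r_i = 10·6·2 + 1·8·12 + 9·2·0 + 9·1·11 + 10·10·3 = 615 ≡ 4.
  α_i^2 mod 13 = [10, 12, 4, 1, 9].
  S_2 = Σ v_i α_i^2 r_i = 10·10·2 + 1·12·12 + 9·4·0 + 9·1·11 + 10·9·3 = 713 ≡ 11.
  S = (5, 4, 11) ≠ 0, so r is not a codeword (an error is present).
Step 3: locate the error. For a single error e at position i, S_ℓ = v_i·e·α_i^ℓ, so α_err = S_1/S_0.
  S_0^{−1} = 5^{−1} = 8 (mod 13), so α_err = 4·8 = 32 ≡ 6 = α_1. Error position i = 1.
  Consistency check: S_2/S_1 = 11·10 = 110 ≡ 6 = α_err ✓ (single-error assumption holds).
Step 4: error magnitude e = S_0/v_1 = S_0·∏_{j≠1}(α_1 − α_j) = 5·4 = 20 ≡ 7 (mod 13).
Step 5: correct position 1: c_1 = r_1 − e = 2 − 7 ≡ 8 (mod 13). Hence c = [8, 12, 0, 11, 3].
  Check: interpolating c through the α_i gives m(x) = 9 + 2·x (degree < 2) with m(α_i) = c_i for every i, so c is indeed a codeword.


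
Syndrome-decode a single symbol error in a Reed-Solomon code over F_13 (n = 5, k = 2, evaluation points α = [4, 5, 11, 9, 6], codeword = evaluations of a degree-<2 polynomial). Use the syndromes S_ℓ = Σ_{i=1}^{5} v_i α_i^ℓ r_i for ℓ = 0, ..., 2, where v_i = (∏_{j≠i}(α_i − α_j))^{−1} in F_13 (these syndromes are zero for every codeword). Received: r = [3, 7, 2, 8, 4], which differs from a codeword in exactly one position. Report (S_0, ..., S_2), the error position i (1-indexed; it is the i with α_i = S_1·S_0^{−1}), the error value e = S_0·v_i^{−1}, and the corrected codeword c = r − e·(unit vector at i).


S = (9, 10, 1), error at position 1, error magnitude e = 6, c = [10, 7, 2, 8, 4].

Step 1: column multipliers v_i = (∏_{j≠i}(α_i − α_j))^{−1} mod 13.
  i = 1 (α = 4): (4−5)(4−11)(4−9)(4−6) = (−1)·(−7)·(−5)·(−2) = 70 ≡ 5, so v_1 = 5^{−1} = 8 (mod 13).
  i = 2 (α = 5): (5−4)(5−11)(5−9)(5−6) = 1·(−6)·(−4)·(−1) = −24 ≡ 2, so v_2 = 2^{−1} = 7 (mod 13).
  i = 3 (α = 11): (11−4)(11−5)(11−9)(11−6) = 7·6·2·5 = 420 ≡ 4, so v_3 = 4^{−1} = 10 (mod 13).
  i = 4 (α = 9): (9−4)(9−5)(9−11)(9−6) = 5·4·(−2)·3 = −120 ≡ 10, so v_4 = 10^{−1} = 4 (mod 13).
  i = 5 (α = 6): (6−4)(6−5)(6−11)(6−9) = 2·1·(−5)·(−3) = 30 ≡ 4, so v_5 = 4^{−1} = 10 (mod 13).
  v = [8, 7, 10, 4, 10].
Step 2: syndromes of r = [3, 7, 2, 8, 4] (all sums mod 13).
  S_0 = Σ v_i r_i = 8·3 + 7·7 + 10·2 + 4·8 + 10·4 = 165 ≡ 9.
  S_1 = Σ v_i α_i r_i = 8·4·3 + 7·5·7 + 10·11·2 + 4·9·8 + 10·6·4 = 1089 ≡ 10.
  α_i^2 mod 13 = [3, 12, 4, 3, 10].
  S_2 = Σ v_i α_i^2 r_i = 8·3·3 + 7·12·7 + 10·4·2 + 4·3·8 + 10·10·4 = 1236 ≡ 1.
  S = (9, 10, 1) ≠ 0, so r is not a codeword (an error is present).
Step 3: locate the error. For a single error e at position i, S_ℓ = v_i·e·α_i^ℓ, so α_err = S_1/S_0.
  S_0^{−1} = 9^{−1} = 3 (mod 13), so α_err = 10·3 = 30 ≡ 4 = α_1. Error position i = 1.
  Consistency check: S_2/S_1 = 1·4 = 4 ≡ 4 = α_err ✓ (single-error assumption holds).
Step 4: error magnitude e = S_0/v_1 = S_0·∏_{j≠1}(α_1 − α_j) = 9·5 = 45 ≡ 6 (mod 13).
Step 5: correct position 1: c_1 = r_1 − e = 3 − 6 ≡ 10 (mod 13). Hence c = [10, 7, 2, 8, 4].
  Check: interpolating c through the α_i gives m(x) = 9 + 10·x (degree < 2) with m(α_i) = c_i for every i, so c is indeed a codeword.


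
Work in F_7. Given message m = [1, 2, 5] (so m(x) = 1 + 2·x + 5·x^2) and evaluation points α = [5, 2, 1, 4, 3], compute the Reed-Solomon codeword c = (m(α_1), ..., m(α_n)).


c = [3, 4, 1, 5, 3]

Message polynomial: m(x) = 1 + 2·x + 5·x^2 (mod 7).
For each evaluation point α_i, compute m(α_i) mod 7:
  α_1 = 5: Horner steps 5 → 6 → 3, so m(5) = 3.
  α_2 = 2: Horner steps 5 → 5 → 4, so m(2) = 4.
  α_3 = 1: Horner steps 5 → 0 → 1, so m(1) = 1.
  α_4 = 4: Horner steps 5 → 1 → 5, so m(4) = 5.
  α_5 = 3: Horner steps 5 → 3 → 3, so m(3) = 3.
Codeword c = [3, 4, 1, 5, 3] ∈ F_7^5.


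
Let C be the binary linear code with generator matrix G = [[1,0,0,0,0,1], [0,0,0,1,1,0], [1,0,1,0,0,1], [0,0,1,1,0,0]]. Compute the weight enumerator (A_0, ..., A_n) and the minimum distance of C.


Weight distribution: A_0 = 1, A_1 = 3, A_2 = 4, A_3 = 4, A_4 = 3, A_5 = 1. Minimum distance d = 1.

Enumerate all 2^4 = 16 messages m ∈ F_2^4.
For each, compute codeword c = mG in F_2^6, then tally its weight.
  m = 0000 → c = 000000, weight = 0.
  m = 1000 → c = 100001, weight = 2.
  m = 0100 → c = 000110, weight = 2.
  m = 1100 → c = 100111, weight = 4.
  m = 0010 → c = 101001, weight = 3.
  m = 1010 → c = 001000, weight = 1.
  m = 0110 → c = 101111, weight = 5.
  m = 1110 → c = 001110, weight = 3.
  m = 0001 → c = 001100, weight = 2.
  m = 1001 → c = 101101, weight = 4.
  m = 0101 → c = 001010, weight = 2.
  m = 1101 → c = 101011, weight = 4.
  m = 0011 → c = 100101, weight = 3.
  m = 1011 → c = 000100, weight = 1.
  m = 0111 → c = 100011, weight = 3.
  m = 1111 → c = 000010, weight = 1.
Tally weights:
  weight 0: 1 codewords.
  weight 1: 3 codewords.
  weight 2: 4 codewords.
  weight 3: 4 codewords.
  weight 4: 3 codewords.
  weight 5: 1 codewords.
Minimum distance d = smallest w > 0 with A_w > 0 = 1.
Sanity: Σ A_w = 16 = 2^4 = 16 ✓.


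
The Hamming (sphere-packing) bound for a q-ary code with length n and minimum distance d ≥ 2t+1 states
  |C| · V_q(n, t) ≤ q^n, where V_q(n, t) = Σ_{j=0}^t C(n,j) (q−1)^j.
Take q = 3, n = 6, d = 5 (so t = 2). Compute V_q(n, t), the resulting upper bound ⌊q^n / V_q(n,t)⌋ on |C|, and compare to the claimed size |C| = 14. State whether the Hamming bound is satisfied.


V_q(n, t) = 73, q^n = 729, Hamming bound = 9, |C| = 14 > bound (violated).

Step 1: Compute V_q(n, t) = Σ_{j=0}^2 C(n, j) (q−1)^j.
  j = 0: C(6,0)·(2)^0 = 1·1 = 1.
  j = 1: C(6,1)·(2)^1 = 6·2 = 12.
  j = 2: C(6,2)·(2)^2 = 15·4 = 60.
  V_q(n, t) = 1 + 12 + 60 = 73.
Step 2: q^n = 3^6 = 729.
Step 3: Hamming bound ⌊q^n / V_q(n,t)⌋ = ⌊729/73⌋ = 9.
Step 4: Compare |C| = 14 to 9: violated.
The claimed |C| lies above the Hamming bound, so no 3-ary code of length 6 with d ≥ 5 can have 14 codewords.


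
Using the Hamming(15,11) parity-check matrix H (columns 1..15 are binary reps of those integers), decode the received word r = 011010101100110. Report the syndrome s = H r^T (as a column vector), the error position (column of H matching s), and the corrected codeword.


s = (0, 0, 1, 1)^T, error position = 3, corrected codeword c = 010010101100110

Compute s = H r^T mod 2 one row at a time:
  s_1 = 0 + 1 + 1 + 0 + 0 + 1 + 1 + 0 = 4 ≡ 0 (mod 2).
  s_2 = 0 + 1 + 0 + 1 + 0 + 1 + 1 + 0 = 4 ≡ 0 (mod 2).
  s_3 = 1 + 1 + 0 + 1 + 1 + 0 + 1 + 0 = 5 ≡ 1 (mod 2).
  s_4 = 0 + 1 + 1 + 1 + 1 + 0 + 1 + 0 = 5 ≡ 1 (mod 2).
s = (0, 0, 1, 1)^T — this equals column 3 of H (binary 0011), so error is at position 3.
Correct: flip bit 3 of r = 011010101100110 to get c = 010010101100110.


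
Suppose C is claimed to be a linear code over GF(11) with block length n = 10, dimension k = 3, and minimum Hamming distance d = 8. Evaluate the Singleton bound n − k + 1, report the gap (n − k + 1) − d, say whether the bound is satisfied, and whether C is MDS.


Singleton RHS = n − k + 1 = 8, slack = 0, bound satisfied, MDS.

Singleton bound: d ≤ n − k + 1.
Here n = 10, k = 3, so n − k + 1 = 8.
Given d = 8, check d ≤ 8: YES.
Slack = (n − k + 1) − d = 0.
The code is MDS (slack = 0).
Description: the claimed parameters are [10, 3, 8]_11; such a code would be MDS (meets Singleton bound).


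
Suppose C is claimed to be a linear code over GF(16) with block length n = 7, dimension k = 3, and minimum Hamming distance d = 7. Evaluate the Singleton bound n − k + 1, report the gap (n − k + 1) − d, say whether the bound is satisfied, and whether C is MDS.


Singleton RHS = n − k + 1 = 5, slack = -2, bound violated (no such code; not MDS).

Singleton bound: d ≤ n − k + 1.
Here n = 7, k = 3, so n − k + 1 = 5.
Given d = 7, check d ≤ 5: NO.
Slack = (n − k + 1) − d = -2.
The slack is negative: d = 7 exceeds n − k + 1 = 5 by 2, so the Singleton bound is violated and no linear [7, 3, 7]_16 code can exist. In particular it is not MDS (MDS requires d = n − k + 1 exactly).
Description: the claimed parameters are [7, 3, 7]_16; such a code would be impossible (violates the Singleton bound).


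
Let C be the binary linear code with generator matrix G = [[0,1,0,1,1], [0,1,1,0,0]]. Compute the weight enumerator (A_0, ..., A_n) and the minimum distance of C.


Weight distribution: A_0 = 1, A_2 = 1, A_3 = 2. Minimum distance d = 2.

Enumerate all 2^2 = 4 messages m ∈ F_2^2.
For each, compute codeword c = mG in F_2^5, then tally its weight.
  m = 00 → c = 00000, weight = 0.
  m = 10 → c = 01011, weight = 3.
  m = 01 → c = 01100, weight = 2.
  m = 11 → c = 00111, weight = 3.
Tally weights:
  weight 0: 1 codewords.
  weight 2: 1 codewords.
  weight 3: 2 codewords.
Minimum distance d = smallest w > 0 with A_w > 0 = 2.
Sanity: Σ A_w = 4 = 2^2 = 4 ✓.


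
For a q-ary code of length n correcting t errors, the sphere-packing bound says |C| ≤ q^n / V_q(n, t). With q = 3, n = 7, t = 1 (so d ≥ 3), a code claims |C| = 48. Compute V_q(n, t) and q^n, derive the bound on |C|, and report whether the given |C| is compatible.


V_q(n, t) = 15, q^n = 2187, Hamming bound = 145, |C| = 48 ≤ bound (satisfied).

Step 1: Compute V_q(n, t) = Σ_{j=0}^1 C(n, j) (q−1)^j.
  j = 0: C(7,0)·(2)^0 = 1·1 = 1.
  j = 1: C(7,1)·(2)^1 = 7·2 = 14.
  V_q(n, t) = 1 + 14 = 15.
Step 2: q^n = 3^7 = 2187.
Step 3: Hamming bound ⌊q^n / V_q(n,t)⌋ = ⌊2187/15⌋ = 145.
Step 4: Compare |C| = 48 to 145: satisfied.
The claimed |C| lies below the Hamming bound.


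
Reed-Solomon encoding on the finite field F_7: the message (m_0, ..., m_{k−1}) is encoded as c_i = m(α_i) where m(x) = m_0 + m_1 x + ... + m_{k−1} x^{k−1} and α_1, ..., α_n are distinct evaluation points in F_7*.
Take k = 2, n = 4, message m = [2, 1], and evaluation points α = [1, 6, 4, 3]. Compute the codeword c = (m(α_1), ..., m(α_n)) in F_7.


c = [3, 1, 6, 5]

Message polynomial: m(x) = 2 + 1·x (mod 7).
For each evaluation point α_i, compute m(α_i) mod 7:
  α_1 = 1: Horner steps 1 → 3, so m(1) = 3.
  α_2 = 6: Horner steps 1 → 1, so m(6) = 1.
  α_3 = 4: Horner steps 1 → 6, so m(4) = 6.
  α_4 = 3: Horner steps 1 → 5, so m(3) = 5.
Codeword c = [3, 1, 6, 5] ∈ F_7^4.


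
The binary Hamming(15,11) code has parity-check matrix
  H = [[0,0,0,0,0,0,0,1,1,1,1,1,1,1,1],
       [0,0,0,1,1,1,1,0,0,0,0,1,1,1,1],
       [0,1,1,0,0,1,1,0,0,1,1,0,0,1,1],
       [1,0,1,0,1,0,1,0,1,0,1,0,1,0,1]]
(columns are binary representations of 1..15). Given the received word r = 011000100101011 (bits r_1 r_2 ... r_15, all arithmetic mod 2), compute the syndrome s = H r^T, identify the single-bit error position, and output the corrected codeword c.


s = (0, 0, 0, 1)^T, error position = 1, corrected codeword c = 111000100101011

Compute s = H r^T mod 2 one row at a time:
  s_1 = 0 + 0 + 1 + 0 + 1 + 0 + 1 + 1 = 4 ≡ 0 (mod 2).
  s_2 = 0 + 0 + 0 + 1 + 1 + 0 + 1 + 1 = 4 ≡ 0 (mod 2).
  s_3 = 1 + 1 + 0 + 1 + 1 + 0 + 1 + 1 = 6 ≡ 0 (mod 2).
  s_4 = 0 + 1 + 0 + 1 + 0 + 0 + 0 + 1 = 3 ≡ 1 (mod 2).
s = (0, 0, 0, 1)^T — this equals column 1 of H (binary 0001), so error is at position 1.
Correct: flip bit 1 of r = 011000100101011 to get c = 111000100101011.
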